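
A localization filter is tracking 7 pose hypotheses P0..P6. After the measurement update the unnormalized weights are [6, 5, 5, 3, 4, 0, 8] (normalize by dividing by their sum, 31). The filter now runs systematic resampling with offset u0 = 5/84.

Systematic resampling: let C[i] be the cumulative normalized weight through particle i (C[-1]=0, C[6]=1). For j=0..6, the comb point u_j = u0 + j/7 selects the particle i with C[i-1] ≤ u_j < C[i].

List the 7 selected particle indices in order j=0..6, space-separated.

C = [6/31, 11/31, 16/31, 19/31, 23/31, 23/31, 1]
j=0: u_0=5/84 ∈ [0, 6/31) → index 0
j=1: u_1=17/84 ∈ [6/31, 11/31) → index 1
j=2: u_2=29/84 ∈ [6/31, 11/31) → index 1
j=3: u_3=41/84 ∈ [11/31, 16/31) → index 2
j=4: u_4=53/84 ∈ [19/31, 23/31) → index 4
j=5: u_5=65/84 ∈ [23/31, 1) → index 6
j=6: u_6=11/12 ∈ [23/31, 1) → index 6

0 1 1 2 4 6 6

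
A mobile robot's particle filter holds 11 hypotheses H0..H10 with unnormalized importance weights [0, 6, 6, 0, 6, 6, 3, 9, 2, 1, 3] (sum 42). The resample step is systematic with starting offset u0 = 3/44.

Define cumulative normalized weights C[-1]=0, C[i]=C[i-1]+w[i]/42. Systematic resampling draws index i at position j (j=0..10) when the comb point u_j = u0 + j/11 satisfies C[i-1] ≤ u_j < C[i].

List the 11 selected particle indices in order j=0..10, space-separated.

C = [0, 1/7, 2/7, 2/7, 3/7, 4/7, 9/14, 6/7, 19/21, 13/14, 1]
j=0: u_0=3/44 ∈ [0, 1/7) → index 1
j=1: u_1=7/44 ∈ [1/7, 2/7) → index 2
j=2: u_2=1/4 ∈ [1/7, 2/7) → index 2
j=3: u_3=15/44 ∈ [2/7, 3/7) → index 4
j=4: u_4=19/44 ∈ [3/7, 4/7) → index 5
j=5: u_5=23/44 ∈ [3/7, 4/7) → index 5
j=6: u_6=27/44 ∈ [4/7, 9/14) → index 6
j=7: u_7=31/44 ∈ [9/14, 6/7) → index 7
j=8: u_8=35/44 ∈ [9/14, 6/7) → index 7
j=9: u_9=39/44 ∈ [6/7, 19/21) → index 8
j=10: u_10=43/44 ∈ [13/14, 1) → index 10

1 2 2 4 5 5 6 7 7 8 10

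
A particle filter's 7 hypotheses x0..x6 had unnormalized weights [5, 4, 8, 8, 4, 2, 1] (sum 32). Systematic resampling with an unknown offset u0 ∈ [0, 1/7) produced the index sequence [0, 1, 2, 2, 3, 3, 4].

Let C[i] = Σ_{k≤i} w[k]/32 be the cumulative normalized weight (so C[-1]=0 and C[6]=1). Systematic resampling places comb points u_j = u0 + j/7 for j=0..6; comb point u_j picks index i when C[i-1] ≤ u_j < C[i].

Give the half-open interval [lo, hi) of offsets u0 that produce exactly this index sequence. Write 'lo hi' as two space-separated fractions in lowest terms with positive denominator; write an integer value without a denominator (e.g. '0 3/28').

3/224 11/224

C = [5/32, 9/32, 17/32, 25/32, 29/32, 31/32, 1]
j=0 picked index 0: u0 ∈ [0, 5/32)
j=1 picked index 1: u0 ∈ [3/224, 31/224)
j=2 picked index 2: u0 ∈ [-1/224, 55/224)
j=3 picked index 2: u0 ∈ [-33/224, 23/224)
j=4 picked index 3: u0 ∈ [-9/224, 47/224)
j=5 picked index 3: u0 ∈ [-41/224, 15/224)
j=6 picked index 4: u0 ∈ [-17/224, 11/224)
intersection: [3/224, 11/224)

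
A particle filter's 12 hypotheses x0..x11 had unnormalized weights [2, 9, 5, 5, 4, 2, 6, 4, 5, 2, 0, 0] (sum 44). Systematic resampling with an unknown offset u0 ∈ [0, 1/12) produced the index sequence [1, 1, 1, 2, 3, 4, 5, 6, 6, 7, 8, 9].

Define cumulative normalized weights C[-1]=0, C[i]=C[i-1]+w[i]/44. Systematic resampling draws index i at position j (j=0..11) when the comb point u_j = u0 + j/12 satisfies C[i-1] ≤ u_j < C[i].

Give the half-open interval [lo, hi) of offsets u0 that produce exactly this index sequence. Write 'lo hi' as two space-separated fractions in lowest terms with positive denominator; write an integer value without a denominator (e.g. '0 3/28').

C = [1/22, 1/4, 4/11, 21/44, 25/44, 27/44, 3/4, 37/44, 21/22, 1, 1, 1]
j=0 picked index 1: u0 ∈ [1/22, 1/4)
j=1 picked index 1: u0 ∈ [-5/132, 1/6)
j=2 picked index 1: u0 ∈ [-4/33, 1/12)
j=3 picked index 2: u0 ∈ [0, 5/44)
j=4 picked index 3: u0 ∈ [1/33, 19/132)
j=5 picked index 4: u0 ∈ [2/33, 5/33)
j=6 picked index 5: u0 ∈ [3/44, 5/44)
j=7 picked index 6: u0 ∈ [1/33, 1/6)
j=8 picked index 6: u0 ∈ [-7/132, 1/12)
j=9 picked index 7: u0 ∈ [0, 1/11)
j=10 picked index 8: u0 ∈ [1/132, 4/33)
j=11 picked index 9: u0 ∈ [5/132, 1/12)
intersection: [3/44, 1/12)

3/44 1/12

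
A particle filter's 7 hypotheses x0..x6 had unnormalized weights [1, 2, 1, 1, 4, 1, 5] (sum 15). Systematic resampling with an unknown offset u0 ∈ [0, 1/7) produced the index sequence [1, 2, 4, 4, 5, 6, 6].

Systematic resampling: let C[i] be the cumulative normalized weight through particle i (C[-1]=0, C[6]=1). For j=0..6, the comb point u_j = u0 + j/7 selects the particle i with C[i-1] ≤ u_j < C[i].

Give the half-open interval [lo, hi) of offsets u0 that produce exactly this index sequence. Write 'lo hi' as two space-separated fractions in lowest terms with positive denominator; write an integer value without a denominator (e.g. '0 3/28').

1/15 2/21

C = [1/15, 1/5, 4/15, 1/3, 3/5, 2/3, 1]
j=0 picked index 1: u0 ∈ [1/15, 1/5)
j=1 picked index 2: u0 ∈ [2/35, 13/105)
j=2 picked index 4: u0 ∈ [1/21, 11/35)
j=3 picked index 4: u0 ∈ [-2/21, 6/35)
j=4 picked index 5: u0 ∈ [1/35, 2/21)
j=5 picked index 6: u0 ∈ [-1/21, 2/7)
j=6 picked index 6: u0 ∈ [-4/21, 1/7)
intersection: [1/15, 2/21)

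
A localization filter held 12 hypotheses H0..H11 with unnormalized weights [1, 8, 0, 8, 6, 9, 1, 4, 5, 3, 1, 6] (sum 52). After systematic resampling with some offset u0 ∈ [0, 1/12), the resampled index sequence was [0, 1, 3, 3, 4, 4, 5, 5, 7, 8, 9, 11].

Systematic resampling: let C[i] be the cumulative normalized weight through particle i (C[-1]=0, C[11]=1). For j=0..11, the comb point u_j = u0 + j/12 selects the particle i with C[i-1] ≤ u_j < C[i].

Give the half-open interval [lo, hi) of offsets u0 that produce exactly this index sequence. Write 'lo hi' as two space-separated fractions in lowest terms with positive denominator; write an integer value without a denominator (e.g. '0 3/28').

C = [1/52, 9/52, 9/52, 17/52, 23/52, 8/13, 33/52, 37/52, 21/26, 45/52, 23/26, 1]
j=0 picked index 0: u0 ∈ [0, 1/52)
j=1 picked index 1: u0 ∈ [-5/78, 7/78)
j=2 picked index 3: u0 ∈ [1/156, 25/156)
j=3 picked index 3: u0 ∈ [-1/13, 1/13)
j=4 picked index 4: u0 ∈ [-1/156, 17/156)
j=5 picked index 4: u0 ∈ [-7/78, 1/39)
j=6 picked index 5: u0 ∈ [-3/52, 3/26)
j=7 picked index 5: u0 ∈ [-11/78, 5/156)
j=8 picked index 7: u0 ∈ [-5/156, 7/156)
j=9 picked index 8: u0 ∈ [-1/26, 3/52)
j=10 picked index 9: u0 ∈ [-1/39, 5/156)
j=11 picked index 11: u0 ∈ [-5/156, 1/12)
intersection: [1/156, 1/52)

1/156 1/52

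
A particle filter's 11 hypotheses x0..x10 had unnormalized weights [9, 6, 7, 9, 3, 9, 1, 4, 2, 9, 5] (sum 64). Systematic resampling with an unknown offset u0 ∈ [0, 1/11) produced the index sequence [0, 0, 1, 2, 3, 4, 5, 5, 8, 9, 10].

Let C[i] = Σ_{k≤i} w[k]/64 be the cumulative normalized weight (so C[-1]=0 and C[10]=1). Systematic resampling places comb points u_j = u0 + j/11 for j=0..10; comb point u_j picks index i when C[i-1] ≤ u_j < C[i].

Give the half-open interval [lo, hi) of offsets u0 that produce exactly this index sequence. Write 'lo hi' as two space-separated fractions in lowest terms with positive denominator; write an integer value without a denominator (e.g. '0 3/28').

C = [9/64, 15/64, 11/32, 31/64, 17/32, 43/64, 11/16, 3/4, 25/32, 59/64, 1]
j=0 picked index 0: u0 ∈ [0, 9/64)
j=1 picked index 0: u0 ∈ [-1/11, 35/704)
j=2 picked index 1: u0 ∈ [-29/704, 37/704)
j=3 picked index 2: u0 ∈ [-27/704, 25/352)
j=4 picked index 3: u0 ∈ [-7/352, 85/704)
j=5 picked index 4: u0 ∈ [21/704, 27/352)
j=6 picked index 5: u0 ∈ [-5/352, 89/704)
j=7 picked index 5: u0 ∈ [-37/352, 25/704)
j=8 picked index 8: u0 ∈ [1/44, 19/352)
j=9 picked index 9: u0 ∈ [-13/352, 73/704)
j=10 picked index 10: u0 ∈ [9/704, 1/11)
intersection: [21/704, 25/704)

21/704 25/704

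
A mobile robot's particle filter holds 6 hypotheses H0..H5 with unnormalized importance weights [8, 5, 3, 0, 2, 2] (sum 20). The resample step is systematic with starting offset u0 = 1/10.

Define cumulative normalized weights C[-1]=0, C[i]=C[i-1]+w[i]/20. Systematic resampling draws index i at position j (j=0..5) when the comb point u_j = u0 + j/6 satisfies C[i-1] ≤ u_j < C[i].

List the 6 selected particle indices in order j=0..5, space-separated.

C = [2/5, 13/20, 4/5, 4/5, 9/10, 1]
j=0: u_0=1/10 ∈ [0, 2/5) → index 0
j=1: u_1=4/15 ∈ [0, 2/5) → index 0
j=2: u_2=13/30 ∈ [2/5, 13/20) → index 1
j=3: u_3=3/5 ∈ [2/5, 13/20) → index 1
j=4: u_4=23/30 ∈ [13/20, 4/5) → index 2
j=5: u_5=14/15 ∈ [9/10, 1) → index 5

0 0 1 1 2 5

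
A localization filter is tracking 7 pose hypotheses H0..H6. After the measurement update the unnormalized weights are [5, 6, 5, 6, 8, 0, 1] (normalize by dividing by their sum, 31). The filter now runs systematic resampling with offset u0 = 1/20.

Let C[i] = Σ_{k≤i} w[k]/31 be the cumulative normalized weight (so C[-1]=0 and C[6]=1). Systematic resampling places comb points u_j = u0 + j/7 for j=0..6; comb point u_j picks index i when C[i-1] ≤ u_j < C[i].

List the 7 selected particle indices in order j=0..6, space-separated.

C = [5/31, 11/31, 16/31, 22/31, 30/31, 30/31, 1]
j=0: u_0=1/20 ∈ [0, 5/31) → index 0
j=1: u_1=27/140 ∈ [5/31, 11/31) → index 1
j=2: u_2=47/140 ∈ [5/31, 11/31) → index 1
j=3: u_3=67/140 ∈ [11/31, 16/31) → index 2
j=4: u_4=87/140 ∈ [16/31, 22/31) → index 3
j=5: u_5=107/140 ∈ [22/31, 30/31) → index 4
j=6: u_6=127/140 ∈ [22/31, 30/31) → index 4

0 1 1 2 3 4 4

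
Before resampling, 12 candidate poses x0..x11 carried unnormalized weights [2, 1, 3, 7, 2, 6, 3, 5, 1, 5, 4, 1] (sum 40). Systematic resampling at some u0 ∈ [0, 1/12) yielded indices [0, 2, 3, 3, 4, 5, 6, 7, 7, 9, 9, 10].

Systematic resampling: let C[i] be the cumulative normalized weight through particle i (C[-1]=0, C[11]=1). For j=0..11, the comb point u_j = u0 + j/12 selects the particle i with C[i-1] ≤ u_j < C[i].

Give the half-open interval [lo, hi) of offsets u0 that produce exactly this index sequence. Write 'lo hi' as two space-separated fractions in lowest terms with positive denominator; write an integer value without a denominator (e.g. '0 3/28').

C = [1/20, 3/40, 3/20, 13/40, 3/8, 21/40, 3/5, 29/40, 3/4, 7/8, 39/40, 1]
j=0 picked index 0: u0 ∈ [0, 1/20)
j=1 picked index 2: u0 ∈ [-1/120, 1/15)
j=2 picked index 3: u0 ∈ [-1/60, 19/120)
j=3 picked index 3: u0 ∈ [-1/10, 3/40)
j=4 picked index 4: u0 ∈ [-1/120, 1/24)
j=5 picked index 5: u0 ∈ [-1/24, 13/120)
j=6 picked index 6: u0 ∈ [1/40, 1/10)
j=7 picked index 7: u0 ∈ [1/60, 17/120)
j=8 picked index 7: u0 ∈ [-1/15, 7/120)
j=9 picked index 9: u0 ∈ [0, 1/8)
j=10 picked index 9: u0 ∈ [-1/12, 1/24)
j=11 picked index 10: u0 ∈ [-1/24, 7/120)
intersection: [1/40, 1/24)

1/40 1/24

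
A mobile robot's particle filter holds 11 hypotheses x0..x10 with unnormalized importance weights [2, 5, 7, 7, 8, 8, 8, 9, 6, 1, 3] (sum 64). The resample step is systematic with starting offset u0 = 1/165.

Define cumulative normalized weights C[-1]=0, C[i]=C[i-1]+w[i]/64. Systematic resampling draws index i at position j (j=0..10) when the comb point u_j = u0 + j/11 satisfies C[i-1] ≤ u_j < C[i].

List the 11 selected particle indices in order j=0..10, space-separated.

C = [1/32, 7/64, 7/32, 21/64, 29/64, 37/64, 45/64, 27/32, 15/16, 61/64, 1]
j=0: u_0=1/165 ∈ [0, 1/32) → index 0
j=1: u_1=16/165 ∈ [1/32, 7/64) → index 1
j=2: u_2=31/165 ∈ [7/64, 7/32) → index 2
j=3: u_3=46/165 ∈ [7/32, 21/64) → index 3
j=4: u_4=61/165 ∈ [21/64, 29/64) → index 4
j=5: u_5=76/165 ∈ [29/64, 37/64) → index 5
j=6: u_6=91/165 ∈ [29/64, 37/64) → index 5
j=7: u_7=106/165 ∈ [37/64, 45/64) → index 6
j=8: u_8=11/15 ∈ [45/64, 27/32) → index 7
j=9: u_9=136/165 ∈ [45/64, 27/32) → index 7
j=10: u_10=151/165 ∈ [27/32, 15/16) → index 8

0 1 2 3 4 5 5 6 7 7 8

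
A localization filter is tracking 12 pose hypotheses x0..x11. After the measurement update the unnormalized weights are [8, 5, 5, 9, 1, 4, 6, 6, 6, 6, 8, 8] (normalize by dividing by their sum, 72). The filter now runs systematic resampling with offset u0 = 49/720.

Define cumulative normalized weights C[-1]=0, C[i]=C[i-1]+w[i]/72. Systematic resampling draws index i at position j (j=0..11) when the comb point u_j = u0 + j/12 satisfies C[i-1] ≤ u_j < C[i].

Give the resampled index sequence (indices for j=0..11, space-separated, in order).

0 1 2 3 5 6 7 8 9 10 11 11

C = [1/9, 13/72, 1/4, 3/8, 7/18, 4/9, 19/36, 11/18, 25/36, 7/9, 8/9, 1]
j=0: u_0=49/720 ∈ [0, 1/9) → index 0
j=1: u_1=109/720 ∈ [1/9, 13/72) → index 1
j=2: u_2=169/720 ∈ [13/72, 1/4) → index 2
j=3: u_3=229/720 ∈ [1/4, 3/8) → index 3
j=4: u_4=289/720 ∈ [7/18, 4/9) → index 5
j=5: u_5=349/720 ∈ [4/9, 19/36) → index 6
j=6: u_6=409/720 ∈ [19/36, 11/18) → index 7
j=7: u_7=469/720 ∈ [11/18, 25/36) → index 8
j=8: u_8=529/720 ∈ [25/36, 7/9) → index 9
j=9: u_9=589/720 ∈ [7/9, 8/9) → index 10
j=10: u_10=649/720 ∈ [8/9, 1) → index 11
j=11: u_11=709/720 ∈ [8/9, 1) → index 11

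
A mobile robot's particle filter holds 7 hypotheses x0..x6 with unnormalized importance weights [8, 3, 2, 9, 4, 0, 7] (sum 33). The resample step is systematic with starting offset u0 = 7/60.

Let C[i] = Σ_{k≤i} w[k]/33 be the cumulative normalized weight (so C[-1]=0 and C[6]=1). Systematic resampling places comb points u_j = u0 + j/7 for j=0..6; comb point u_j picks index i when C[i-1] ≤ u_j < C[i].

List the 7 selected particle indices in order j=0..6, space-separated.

C = [8/33, 1/3, 13/33, 2/3, 26/33, 26/33, 1]
j=0: u_0=7/60 ∈ [0, 8/33) → index 0
j=1: u_1=109/420 ∈ [8/33, 1/3) → index 1
j=2: u_2=169/420 ∈ [13/33, 2/3) → index 3
j=3: u_3=229/420 ∈ [13/33, 2/3) → index 3
j=4: u_4=289/420 ∈ [2/3, 26/33) → index 4
j=5: u_5=349/420 ∈ [26/33, 1) → index 6
j=6: u_6=409/420 ∈ [26/33, 1) → index 6

0 1 3 3 4 6 6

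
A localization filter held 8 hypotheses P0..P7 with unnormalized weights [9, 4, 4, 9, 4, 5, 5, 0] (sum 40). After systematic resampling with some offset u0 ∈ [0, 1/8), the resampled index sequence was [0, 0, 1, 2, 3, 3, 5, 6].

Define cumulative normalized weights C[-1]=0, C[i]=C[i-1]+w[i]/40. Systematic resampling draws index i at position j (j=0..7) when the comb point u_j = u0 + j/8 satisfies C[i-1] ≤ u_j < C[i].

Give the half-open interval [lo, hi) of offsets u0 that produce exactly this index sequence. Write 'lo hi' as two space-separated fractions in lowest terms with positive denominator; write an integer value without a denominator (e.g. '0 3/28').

0 1/40

C = [9/40, 13/40, 17/40, 13/20, 3/4, 7/8, 1, 1]
j=0 picked index 0: u0 ∈ [0, 9/40)
j=1 picked index 0: u0 ∈ [-1/8, 1/10)
j=2 picked index 1: u0 ∈ [-1/40, 3/40)
j=3 picked index 2: u0 ∈ [-1/20, 1/20)
j=4 picked index 3: u0 ∈ [-3/40, 3/20)
j=5 picked index 3: u0 ∈ [-1/5, 1/40)
j=6 picked index 5: u0 ∈ [0, 1/8)
j=7 picked index 6: u0 ∈ [0, 1/8)
intersection: [0, 1/40)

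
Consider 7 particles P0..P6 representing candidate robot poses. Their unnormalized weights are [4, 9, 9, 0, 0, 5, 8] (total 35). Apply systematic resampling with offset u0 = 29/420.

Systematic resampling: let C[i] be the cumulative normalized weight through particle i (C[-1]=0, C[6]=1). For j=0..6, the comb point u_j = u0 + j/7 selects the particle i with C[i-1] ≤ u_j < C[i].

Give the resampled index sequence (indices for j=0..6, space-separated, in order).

0 1 1 2 5 6 6

C = [4/35, 13/35, 22/35, 22/35, 22/35, 27/35, 1]
j=0: u_0=29/420 ∈ [0, 4/35) → index 0
j=1: u_1=89/420 ∈ [4/35, 13/35) → index 1
j=2: u_2=149/420 ∈ [4/35, 13/35) → index 1
j=3: u_3=209/420 ∈ [13/35, 22/35) → index 2
j=4: u_4=269/420 ∈ [22/35, 27/35) → index 5
j=5: u_5=47/60 ∈ [27/35, 1) → index 6
j=6: u_6=389/420 ∈ [27/35, 1) → index 6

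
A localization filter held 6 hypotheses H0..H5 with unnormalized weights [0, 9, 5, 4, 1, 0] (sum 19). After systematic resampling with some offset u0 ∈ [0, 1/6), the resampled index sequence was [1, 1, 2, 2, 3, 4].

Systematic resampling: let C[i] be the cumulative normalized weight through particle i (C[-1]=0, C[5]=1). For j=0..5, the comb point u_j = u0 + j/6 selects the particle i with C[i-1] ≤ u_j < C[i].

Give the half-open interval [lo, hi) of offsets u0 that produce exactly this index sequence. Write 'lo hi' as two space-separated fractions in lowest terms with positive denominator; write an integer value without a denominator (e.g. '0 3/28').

C = [0, 9/19, 14/19, 18/19, 1, 1]
j=0 picked index 1: u0 ∈ [0, 9/19)
j=1 picked index 1: u0 ∈ [-1/6, 35/114)
j=2 picked index 2: u0 ∈ [8/57, 23/57)
j=3 picked index 2: u0 ∈ [-1/38, 9/38)
j=4 picked index 3: u0 ∈ [4/57, 16/57)
j=5 picked index 4: u0 ∈ [13/114, 1/6)
intersection: [8/57, 1/6)

8/57 1/6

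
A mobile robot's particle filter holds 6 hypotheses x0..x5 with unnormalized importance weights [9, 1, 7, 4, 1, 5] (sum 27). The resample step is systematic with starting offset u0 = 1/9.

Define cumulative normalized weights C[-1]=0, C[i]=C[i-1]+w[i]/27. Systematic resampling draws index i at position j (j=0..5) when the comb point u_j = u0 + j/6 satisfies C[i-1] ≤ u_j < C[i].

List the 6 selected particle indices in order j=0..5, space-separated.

C = [1/3, 10/27, 17/27, 7/9, 22/27, 1]
j=0: u_0=1/9 ∈ [0, 1/3) → index 0
j=1: u_1=5/18 ∈ [0, 1/3) → index 0
j=2: u_2=4/9 ∈ [10/27, 17/27) → index 2
j=3: u_3=11/18 ∈ [10/27, 17/27) → index 2
j=4: u_4=7/9 ∈ [7/9, 22/27) → index 4
j=5: u_5=17/18 ∈ [22/27, 1) → index 5

0 0 2 2 4 5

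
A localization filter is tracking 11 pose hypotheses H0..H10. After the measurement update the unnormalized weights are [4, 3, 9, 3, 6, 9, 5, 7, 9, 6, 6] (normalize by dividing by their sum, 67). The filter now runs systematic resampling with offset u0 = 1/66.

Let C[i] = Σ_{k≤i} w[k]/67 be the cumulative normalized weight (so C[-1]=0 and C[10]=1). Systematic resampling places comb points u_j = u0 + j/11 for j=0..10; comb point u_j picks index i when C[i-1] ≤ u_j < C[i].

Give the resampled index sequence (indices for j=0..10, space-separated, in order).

0 2 2 4 5 5 6 7 8 9 10

C = [4/67, 7/67, 16/67, 19/67, 25/67, 34/67, 39/67, 46/67, 55/67, 61/67, 1]
j=0: u_0=1/66 ∈ [0, 4/67) → index 0
j=1: u_1=7/66 ∈ [7/67, 16/67) → index 2
j=2: u_2=13/66 ∈ [7/67, 16/67) → index 2
j=3: u_3=19/66 ∈ [19/67, 25/67) → index 4
j=4: u_4=25/66 ∈ [25/67, 34/67) → index 5
j=5: u_5=31/66 ∈ [25/67, 34/67) → index 5
j=6: u_6=37/66 ∈ [34/67, 39/67) → index 6
j=7: u_7=43/66 ∈ [39/67, 46/67) → index 7
j=8: u_8=49/66 ∈ [46/67, 55/67) → index 8
j=9: u_9=5/6 ∈ [55/67, 61/67) → index 9
j=10: u_10=61/66 ∈ [61/67, 1) → index 10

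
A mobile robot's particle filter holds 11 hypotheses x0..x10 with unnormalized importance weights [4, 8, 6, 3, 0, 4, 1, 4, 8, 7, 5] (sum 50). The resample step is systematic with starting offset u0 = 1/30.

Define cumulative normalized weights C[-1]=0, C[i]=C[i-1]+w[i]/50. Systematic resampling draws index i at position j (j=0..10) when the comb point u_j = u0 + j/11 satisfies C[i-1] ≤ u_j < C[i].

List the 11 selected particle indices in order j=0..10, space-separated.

C = [2/25, 6/25, 9/25, 21/50, 21/50, 1/2, 13/25, 3/5, 19/25, 9/10, 1]
j=0: u_0=1/30 ∈ [0, 2/25) → index 0
j=1: u_1=41/330 ∈ [2/25, 6/25) → index 1
j=2: u_2=71/330 ∈ [2/25, 6/25) → index 1
j=3: u_3=101/330 ∈ [6/25, 9/25) → index 2
j=4: u_4=131/330 ∈ [9/25, 21/50) → index 3
j=5: u_5=161/330 ∈ [21/50, 1/2) → index 5
j=6: u_6=191/330 ∈ [13/25, 3/5) → index 7
j=7: u_7=221/330 ∈ [3/5, 19/25) → index 8
j=8: u_8=251/330 ∈ [19/25, 9/10) → index 9
j=9: u_9=281/330 ∈ [19/25, 9/10) → index 9
j=10: u_10=311/330 ∈ [9/10, 1) → index 10

0 1 1 2 3 5 7 8 9 9 10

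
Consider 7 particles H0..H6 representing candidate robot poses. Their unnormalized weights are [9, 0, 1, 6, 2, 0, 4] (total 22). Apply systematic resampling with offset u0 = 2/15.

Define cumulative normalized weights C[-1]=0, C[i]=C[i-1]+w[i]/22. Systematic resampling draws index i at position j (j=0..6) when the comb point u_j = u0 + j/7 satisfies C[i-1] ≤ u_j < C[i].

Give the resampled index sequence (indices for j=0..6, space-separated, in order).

C = [9/22, 9/22, 5/11, 8/11, 9/11, 9/11, 1]
j=0: u_0=2/15 ∈ [0, 9/22) → index 0
j=1: u_1=29/105 ∈ [0, 9/22) → index 0
j=2: u_2=44/105 ∈ [9/22, 5/11) → index 2
j=3: u_3=59/105 ∈ [5/11, 8/11) → index 3
j=4: u_4=74/105 ∈ [5/11, 8/11) → index 3
j=5: u_5=89/105 ∈ [9/11, 1) → index 6
j=6: u_6=104/105 ∈ [9/11, 1) → index 6

0 0 2 3 3 6 6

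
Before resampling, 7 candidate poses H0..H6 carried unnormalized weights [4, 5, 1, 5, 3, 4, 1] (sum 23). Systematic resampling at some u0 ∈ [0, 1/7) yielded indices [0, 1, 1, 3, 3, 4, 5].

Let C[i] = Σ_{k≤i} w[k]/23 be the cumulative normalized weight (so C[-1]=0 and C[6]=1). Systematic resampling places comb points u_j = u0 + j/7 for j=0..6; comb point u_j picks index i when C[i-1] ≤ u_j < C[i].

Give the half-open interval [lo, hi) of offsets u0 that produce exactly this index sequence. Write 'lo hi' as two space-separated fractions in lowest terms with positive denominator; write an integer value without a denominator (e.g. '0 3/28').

5/161 11/161

C = [4/23, 9/23, 10/23, 15/23, 18/23, 22/23, 1]
j=0 picked index 0: u0 ∈ [0, 4/23)
j=1 picked index 1: u0 ∈ [5/161, 40/161)
j=2 picked index 1: u0 ∈ [-18/161, 17/161)
j=3 picked index 3: u0 ∈ [1/161, 36/161)
j=4 picked index 3: u0 ∈ [-22/161, 13/161)
j=5 picked index 4: u0 ∈ [-10/161, 11/161)
j=6 picked index 5: u0 ∈ [-12/161, 16/161)
intersection: [5/161, 11/161)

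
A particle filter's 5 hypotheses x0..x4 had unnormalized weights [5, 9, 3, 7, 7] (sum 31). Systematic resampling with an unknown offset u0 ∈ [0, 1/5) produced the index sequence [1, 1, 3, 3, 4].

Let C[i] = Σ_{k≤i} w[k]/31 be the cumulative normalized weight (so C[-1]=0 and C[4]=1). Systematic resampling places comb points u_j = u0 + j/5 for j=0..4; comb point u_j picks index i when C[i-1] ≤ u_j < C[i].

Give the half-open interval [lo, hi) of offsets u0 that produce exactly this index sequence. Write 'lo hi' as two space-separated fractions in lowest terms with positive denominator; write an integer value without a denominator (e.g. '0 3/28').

5/31 27/155

C = [5/31, 14/31, 17/31, 24/31, 1]
j=0 picked index 1: u0 ∈ [5/31, 14/31)
j=1 picked index 1: u0 ∈ [-6/155, 39/155)
j=2 picked index 3: u0 ∈ [23/155, 58/155)
j=3 picked index 3: u0 ∈ [-8/155, 27/155)
j=4 picked index 4: u0 ∈ [-4/155, 1/5)
intersection: [5/31, 27/155)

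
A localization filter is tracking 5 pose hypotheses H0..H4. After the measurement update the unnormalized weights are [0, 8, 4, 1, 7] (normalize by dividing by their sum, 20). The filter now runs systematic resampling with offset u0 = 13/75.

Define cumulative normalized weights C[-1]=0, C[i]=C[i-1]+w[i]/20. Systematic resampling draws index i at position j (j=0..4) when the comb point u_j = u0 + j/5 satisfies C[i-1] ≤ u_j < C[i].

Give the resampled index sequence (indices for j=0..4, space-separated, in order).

1 1 2 4 4

C = [0, 2/5, 3/5, 13/20, 1]
j=0: u_0=13/75 ∈ [0, 2/5) → index 1
j=1: u_1=28/75 ∈ [0, 2/5) → index 1
j=2: u_2=43/75 ∈ [2/5, 3/5) → index 2
j=3: u_3=58/75 ∈ [13/20, 1) → index 4
j=4: u_4=73/75 ∈ [13/20, 1) → index 4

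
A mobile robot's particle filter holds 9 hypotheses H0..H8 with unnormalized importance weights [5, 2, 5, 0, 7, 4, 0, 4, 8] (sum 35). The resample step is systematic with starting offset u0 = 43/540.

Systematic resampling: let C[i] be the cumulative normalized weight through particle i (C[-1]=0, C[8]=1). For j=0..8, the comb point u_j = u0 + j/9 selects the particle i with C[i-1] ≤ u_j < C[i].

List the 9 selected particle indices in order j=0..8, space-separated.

C = [1/7, 1/5, 12/35, 12/35, 19/35, 23/35, 23/35, 27/35, 1]
j=0: u_0=43/540 ∈ [0, 1/7) → index 0
j=1: u_1=103/540 ∈ [1/7, 1/5) → index 1
j=2: u_2=163/540 ∈ [1/5, 12/35) → index 2
j=3: u_3=223/540 ∈ [12/35, 19/35) → index 4
j=4: u_4=283/540 ∈ [12/35, 19/35) → index 4
j=5: u_5=343/540 ∈ [19/35, 23/35) → index 5
j=6: u_6=403/540 ∈ [23/35, 27/35) → index 7
j=7: u_7=463/540 ∈ [27/35, 1) → index 8
j=8: u_8=523/540 ∈ [27/35, 1) → index 8

0 1 2 4 4 5 7 8 8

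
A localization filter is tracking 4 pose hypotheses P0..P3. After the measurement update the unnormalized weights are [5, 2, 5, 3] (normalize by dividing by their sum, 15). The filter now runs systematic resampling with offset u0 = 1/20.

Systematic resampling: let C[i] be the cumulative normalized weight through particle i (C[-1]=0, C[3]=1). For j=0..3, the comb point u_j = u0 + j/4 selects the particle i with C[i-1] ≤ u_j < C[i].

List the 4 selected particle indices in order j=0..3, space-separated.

C = [1/3, 7/15, 4/5, 1]
j=0: u_0=1/20 ∈ [0, 1/3) → index 0
j=1: u_1=3/10 ∈ [0, 1/3) → index 0
j=2: u_2=11/20 ∈ [7/15, 4/5) → index 2
j=3: u_3=4/5 ∈ [4/5, 1) → index 3

0 0 2 3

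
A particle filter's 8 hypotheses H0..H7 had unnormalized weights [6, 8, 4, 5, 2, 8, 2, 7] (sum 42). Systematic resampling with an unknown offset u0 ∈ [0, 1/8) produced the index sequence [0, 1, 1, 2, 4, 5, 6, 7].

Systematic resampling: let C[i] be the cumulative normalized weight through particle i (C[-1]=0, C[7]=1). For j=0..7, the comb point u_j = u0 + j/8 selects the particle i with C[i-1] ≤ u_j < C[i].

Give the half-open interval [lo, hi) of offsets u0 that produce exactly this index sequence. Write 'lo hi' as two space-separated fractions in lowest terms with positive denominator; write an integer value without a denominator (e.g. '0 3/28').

C = [1/7, 1/3, 3/7, 23/42, 25/42, 11/14, 5/6, 1]
j=0 picked index 0: u0 ∈ [0, 1/7)
j=1 picked index 1: u0 ∈ [1/56, 5/24)
j=2 picked index 1: u0 ∈ [-3/28, 1/12)
j=3 picked index 2: u0 ∈ [-1/24, 3/56)
j=4 picked index 4: u0 ∈ [1/21, 2/21)
j=5 picked index 5: u0 ∈ [-5/168, 9/56)
j=6 picked index 6: u0 ∈ [1/28, 1/12)
j=7 picked index 7: u0 ∈ [-1/24, 1/8)
intersection: [1/21, 3/56)

1/21 3/56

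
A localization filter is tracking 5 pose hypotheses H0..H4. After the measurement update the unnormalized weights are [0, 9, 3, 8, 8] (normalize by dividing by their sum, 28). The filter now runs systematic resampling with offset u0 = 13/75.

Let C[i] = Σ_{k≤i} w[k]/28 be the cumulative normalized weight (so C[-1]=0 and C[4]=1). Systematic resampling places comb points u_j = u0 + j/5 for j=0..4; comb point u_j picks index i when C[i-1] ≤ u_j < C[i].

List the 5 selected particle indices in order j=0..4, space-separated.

1 2 3 4 4

C = [0, 9/28, 3/7, 5/7, 1]
j=0: u_0=13/75 ∈ [0, 9/28) → index 1
j=1: u_1=28/75 ∈ [9/28, 3/7) → index 2
j=2: u_2=43/75 ∈ [3/7, 5/7) → index 3
j=3: u_3=58/75 ∈ [5/7, 1) → index 4
j=4: u_4=73/75 ∈ [5/7, 1) → index 4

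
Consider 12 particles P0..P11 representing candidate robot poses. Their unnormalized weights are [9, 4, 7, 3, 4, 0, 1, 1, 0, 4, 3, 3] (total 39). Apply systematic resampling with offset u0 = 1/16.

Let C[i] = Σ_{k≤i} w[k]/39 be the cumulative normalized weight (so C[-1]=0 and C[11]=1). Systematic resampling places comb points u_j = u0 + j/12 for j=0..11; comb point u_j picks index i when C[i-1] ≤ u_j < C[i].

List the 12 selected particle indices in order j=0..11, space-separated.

C = [3/13, 1/3, 20/39, 23/39, 9/13, 9/13, 28/39, 29/39, 29/39, 11/13, 12/13, 1]
j=0: u_0=1/16 ∈ [0, 3/13) → index 0
j=1: u_1=7/48 ∈ [0, 3/13) → index 0
j=2: u_2=11/48 ∈ [0, 3/13) → index 0
j=3: u_3=5/16 ∈ [3/13, 1/3) → index 1
j=4: u_4=19/48 ∈ [1/3, 20/39) → index 2
j=5: u_5=23/48 ∈ [1/3, 20/39) → index 2
j=6: u_6=9/16 ∈ [20/39, 23/39) → index 3
j=7: u_7=31/48 ∈ [23/39, 9/13) → index 4
j=8: u_8=35/48 ∈ [28/39, 29/39) → index 7
j=9: u_9=13/16 ∈ [29/39, 11/13) → index 9
j=10: u_10=43/48 ∈ [11/13, 12/13) → index 10
j=11: u_11=47/48 ∈ [12/13, 1) → index 11

0 0 0 1 2 2 3 4 7 9 10 11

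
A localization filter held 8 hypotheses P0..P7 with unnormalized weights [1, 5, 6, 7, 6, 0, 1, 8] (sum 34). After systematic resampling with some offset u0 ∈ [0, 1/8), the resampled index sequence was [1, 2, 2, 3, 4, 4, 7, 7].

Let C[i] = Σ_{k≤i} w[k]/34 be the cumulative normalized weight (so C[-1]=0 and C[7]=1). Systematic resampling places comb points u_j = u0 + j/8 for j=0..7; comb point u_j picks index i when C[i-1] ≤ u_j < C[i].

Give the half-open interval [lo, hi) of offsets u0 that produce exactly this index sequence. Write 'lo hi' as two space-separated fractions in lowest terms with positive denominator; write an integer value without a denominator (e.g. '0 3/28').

1/17 7/68

C = [1/34, 3/17, 6/17, 19/34, 25/34, 25/34, 13/17, 1]
j=0 picked index 1: u0 ∈ [1/34, 3/17)
j=1 picked index 2: u0 ∈ [7/136, 31/136)
j=2 picked index 2: u0 ∈ [-5/68, 7/68)
j=3 picked index 3: u0 ∈ [-3/136, 25/136)
j=4 picked index 4: u0 ∈ [1/17, 4/17)
j=5 picked index 4: u0 ∈ [-9/136, 15/136)
j=6 picked index 7: u0 ∈ [1/68, 1/4)
j=7 picked index 7: u0 ∈ [-15/136, 1/8)
intersection: [1/17, 7/68)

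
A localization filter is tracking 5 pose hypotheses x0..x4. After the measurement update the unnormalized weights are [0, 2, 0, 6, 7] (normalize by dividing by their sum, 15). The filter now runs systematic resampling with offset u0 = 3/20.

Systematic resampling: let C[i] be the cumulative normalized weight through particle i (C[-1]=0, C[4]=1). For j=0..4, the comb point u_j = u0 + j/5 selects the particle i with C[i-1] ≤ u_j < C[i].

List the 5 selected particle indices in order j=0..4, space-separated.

3 3 4 4 4

C = [0, 2/15, 2/15, 8/15, 1]
j=0: u_0=3/20 ∈ [2/15, 8/15) → index 3
j=1: u_1=7/20 ∈ [2/15, 8/15) → index 3
j=2: u_2=11/20 ∈ [8/15, 1) → index 4
j=3: u_3=3/4 ∈ [8/15, 1) → index 4
j=4: u_4=19/20 ∈ [8/15, 1) → index 4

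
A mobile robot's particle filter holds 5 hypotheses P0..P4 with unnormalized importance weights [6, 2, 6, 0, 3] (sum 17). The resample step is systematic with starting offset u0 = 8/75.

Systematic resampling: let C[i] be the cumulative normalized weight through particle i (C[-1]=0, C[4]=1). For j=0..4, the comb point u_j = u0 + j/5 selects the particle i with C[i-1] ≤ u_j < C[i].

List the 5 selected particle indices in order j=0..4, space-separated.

0 0 2 2 4

C = [6/17, 8/17, 14/17, 14/17, 1]
j=0: u_0=8/75 ∈ [0, 6/17) → index 0
j=1: u_1=23/75 ∈ [0, 6/17) → index 0
j=2: u_2=38/75 ∈ [8/17, 14/17) → index 2
j=3: u_3=53/75 ∈ [8/17, 14/17) → index 2
j=4: u_4=68/75 ∈ [14/17, 1) → index 4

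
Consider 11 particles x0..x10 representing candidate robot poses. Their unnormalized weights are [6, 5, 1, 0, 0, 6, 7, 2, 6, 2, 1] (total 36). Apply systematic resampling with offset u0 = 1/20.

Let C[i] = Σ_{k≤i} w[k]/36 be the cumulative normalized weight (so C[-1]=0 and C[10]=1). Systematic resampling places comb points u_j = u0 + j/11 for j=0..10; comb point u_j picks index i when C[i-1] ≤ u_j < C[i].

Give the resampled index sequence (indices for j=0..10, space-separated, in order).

0 0 1 2 5 6 6 6 8 8 9

C = [1/6, 11/36, 1/3, 1/3, 1/3, 1/2, 25/36, 3/4, 11/12, 35/36, 1]
j=0: u_0=1/20 ∈ [0, 1/6) → index 0
j=1: u_1=31/220 ∈ [0, 1/6) → index 0
j=2: u_2=51/220 ∈ [1/6, 11/36) → index 1
j=3: u_3=71/220 ∈ [11/36, 1/3) → index 2
j=4: u_4=91/220 ∈ [1/3, 1/2) → index 5
j=5: u_5=111/220 ∈ [1/2, 25/36) → index 6
j=6: u_6=131/220 ∈ [1/2, 25/36) → index 6
j=7: u_7=151/220 ∈ [1/2, 25/36) → index 6
j=8: u_8=171/220 ∈ [3/4, 11/12) → index 8
j=9: u_9=191/220 ∈ [3/4, 11/12) → index 8
j=10: u_10=211/220 ∈ [11/12, 35/36) → index 9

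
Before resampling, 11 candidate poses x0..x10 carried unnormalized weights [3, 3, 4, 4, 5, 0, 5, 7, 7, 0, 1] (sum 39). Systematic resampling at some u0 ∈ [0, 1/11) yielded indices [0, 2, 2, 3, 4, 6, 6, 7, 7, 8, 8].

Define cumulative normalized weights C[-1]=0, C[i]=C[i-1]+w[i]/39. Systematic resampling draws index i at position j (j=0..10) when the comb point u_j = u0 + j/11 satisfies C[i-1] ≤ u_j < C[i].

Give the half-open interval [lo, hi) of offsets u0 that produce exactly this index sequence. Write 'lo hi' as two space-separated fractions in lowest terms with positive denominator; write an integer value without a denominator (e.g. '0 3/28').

9/143 28/429

C = [1/13, 2/13, 10/39, 14/39, 19/39, 19/39, 8/13, 31/39, 38/39, 38/39, 1]
j=0 picked index 0: u0 ∈ [0, 1/13)
j=1 picked index 2: u0 ∈ [9/143, 71/429)
j=2 picked index 2: u0 ∈ [-4/143, 32/429)
j=3 picked index 3: u0 ∈ [-7/429, 37/429)
j=4 picked index 4: u0 ∈ [-2/429, 53/429)
j=5 picked index 6: u0 ∈ [14/429, 23/143)
j=6 picked index 6: u0 ∈ [-25/429, 10/143)
j=7 picked index 7: u0 ∈ [-3/143, 68/429)
j=8 picked index 7: u0 ∈ [-16/143, 29/429)
j=9 picked index 8: u0 ∈ [-10/429, 67/429)
j=10 picked index 8: u0 ∈ [-49/429, 28/429)
intersection: [9/143, 28/429)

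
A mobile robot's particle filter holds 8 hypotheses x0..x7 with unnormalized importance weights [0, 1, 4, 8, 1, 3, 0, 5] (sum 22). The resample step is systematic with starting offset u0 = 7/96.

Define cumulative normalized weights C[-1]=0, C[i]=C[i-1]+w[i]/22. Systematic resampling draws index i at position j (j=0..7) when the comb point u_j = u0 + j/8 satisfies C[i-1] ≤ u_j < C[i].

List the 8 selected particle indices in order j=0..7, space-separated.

C = [0, 1/22, 5/22, 13/22, 7/11, 17/22, 17/22, 1]
j=0: u_0=7/96 ∈ [1/22, 5/22) → index 2
j=1: u_1=19/96 ∈ [1/22, 5/22) → index 2
j=2: u_2=31/96 ∈ [5/22, 13/22) → index 3
j=3: u_3=43/96 ∈ [5/22, 13/22) → index 3
j=4: u_4=55/96 ∈ [5/22, 13/22) → index 3
j=5: u_5=67/96 ∈ [7/11, 17/22) → index 5
j=6: u_6=79/96 ∈ [17/22, 1) → index 7
j=7: u_7=91/96 ∈ [17/22, 1) → index 7

2 2 3 3 3 5 7 7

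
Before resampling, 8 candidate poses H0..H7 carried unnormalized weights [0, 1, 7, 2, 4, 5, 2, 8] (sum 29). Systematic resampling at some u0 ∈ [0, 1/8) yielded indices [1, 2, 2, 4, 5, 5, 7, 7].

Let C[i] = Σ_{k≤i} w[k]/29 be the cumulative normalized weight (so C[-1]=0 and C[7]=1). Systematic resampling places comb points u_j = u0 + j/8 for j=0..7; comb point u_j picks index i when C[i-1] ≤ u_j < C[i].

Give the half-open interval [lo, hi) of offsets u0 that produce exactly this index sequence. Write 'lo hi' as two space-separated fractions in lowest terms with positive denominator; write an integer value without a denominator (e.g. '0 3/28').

C = [0, 1/29, 8/29, 10/29, 14/29, 19/29, 21/29, 1]
j=0 picked index 1: u0 ∈ [0, 1/29)
j=1 picked index 2: u0 ∈ [-21/232, 35/232)
j=2 picked index 2: u0 ∈ [-25/116, 3/116)
j=3 picked index 4: u0 ∈ [-7/232, 25/232)
j=4 picked index 5: u0 ∈ [-1/58, 9/58)
j=5 picked index 5: u0 ∈ [-33/232, 7/232)
j=6 picked index 7: u0 ∈ [-3/116, 1/4)
j=7 picked index 7: u0 ∈ [-35/232, 1/8)
intersection: [0, 3/116)

0 3/116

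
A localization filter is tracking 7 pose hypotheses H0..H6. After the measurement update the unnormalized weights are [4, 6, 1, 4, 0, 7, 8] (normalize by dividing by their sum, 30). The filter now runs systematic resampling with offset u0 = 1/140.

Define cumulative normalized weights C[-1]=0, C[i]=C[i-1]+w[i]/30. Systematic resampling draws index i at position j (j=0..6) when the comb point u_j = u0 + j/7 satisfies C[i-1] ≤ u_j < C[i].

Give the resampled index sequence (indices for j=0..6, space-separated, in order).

0 1 1 3 5 5 6

C = [2/15, 1/3, 11/30, 1/2, 1/2, 11/15, 1]
j=0: u_0=1/140 ∈ [0, 2/15) → index 0
j=1: u_1=3/20 ∈ [2/15, 1/3) → index 1
j=2: u_2=41/140 ∈ [2/15, 1/3) → index 1
j=3: u_3=61/140 ∈ [11/30, 1/2) → index 3
j=4: u_4=81/140 ∈ [1/2, 11/15) → index 5
j=5: u_5=101/140 ∈ [1/2, 11/15) → index 5
j=6: u_6=121/140 ∈ [11/15, 1) → index 6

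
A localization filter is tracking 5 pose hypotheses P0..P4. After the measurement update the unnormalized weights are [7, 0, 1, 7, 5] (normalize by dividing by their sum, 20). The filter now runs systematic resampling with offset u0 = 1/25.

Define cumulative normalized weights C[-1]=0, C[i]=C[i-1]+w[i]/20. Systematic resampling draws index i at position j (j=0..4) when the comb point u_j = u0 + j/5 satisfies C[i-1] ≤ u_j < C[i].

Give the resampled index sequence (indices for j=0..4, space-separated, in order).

0 0 3 3 4

C = [7/20, 7/20, 2/5, 3/4, 1]
j=0: u_0=1/25 ∈ [0, 7/20) → index 0
j=1: u_1=6/25 ∈ [0, 7/20) → index 0
j=2: u_2=11/25 ∈ [2/5, 3/4) → index 3
j=3: u_3=16/25 ∈ [2/5, 3/4) → index 3
j=4: u_4=21/25 ∈ [3/4, 1) → index 4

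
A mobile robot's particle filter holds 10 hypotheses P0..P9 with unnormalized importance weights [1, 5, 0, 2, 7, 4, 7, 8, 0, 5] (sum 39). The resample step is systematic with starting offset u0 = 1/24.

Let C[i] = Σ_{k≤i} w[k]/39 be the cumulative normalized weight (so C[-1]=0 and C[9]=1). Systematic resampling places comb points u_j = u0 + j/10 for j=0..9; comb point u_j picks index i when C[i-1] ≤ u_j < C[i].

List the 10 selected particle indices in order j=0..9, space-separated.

1 1 4 4 5 6 6 7 7 9

C = [1/39, 2/13, 2/13, 8/39, 5/13, 19/39, 2/3, 34/39, 34/39, 1]
j=0: u_0=1/24 ∈ [1/39, 2/13) → index 1
j=1: u_1=17/120 ∈ [1/39, 2/13) → index 1
j=2: u_2=29/120 ∈ [8/39, 5/13) → index 4
j=3: u_3=41/120 ∈ [8/39, 5/13) → index 4
j=4: u_4=53/120 ∈ [5/13, 19/39) → index 5
j=5: u_5=13/24 ∈ [19/39, 2/3) → index 6
j=6: u_6=77/120 ∈ [19/39, 2/3) → index 6
j=7: u_7=89/120 ∈ [2/3, 34/39) → index 7
j=8: u_8=101/120 ∈ [2/3, 34/39) → index 7
j=9: u_9=113/120 ∈ [34/39, 1) → index 9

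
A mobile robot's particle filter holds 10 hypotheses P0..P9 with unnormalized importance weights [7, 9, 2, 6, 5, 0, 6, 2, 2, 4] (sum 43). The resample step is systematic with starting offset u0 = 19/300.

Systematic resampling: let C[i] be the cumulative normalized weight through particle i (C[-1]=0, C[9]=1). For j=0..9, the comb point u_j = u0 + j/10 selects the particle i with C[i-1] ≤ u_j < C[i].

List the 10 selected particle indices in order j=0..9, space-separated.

0 1 1 1 3 4 4 6 8 9

C = [7/43, 16/43, 18/43, 24/43, 29/43, 29/43, 35/43, 37/43, 39/43, 1]
j=0: u_0=19/300 ∈ [0, 7/43) → index 0
j=1: u_1=49/300 ∈ [7/43, 16/43) → index 1
j=2: u_2=79/300 ∈ [7/43, 16/43) → index 1
j=3: u_3=109/300 ∈ [7/43, 16/43) → index 1
j=4: u_4=139/300 ∈ [18/43, 24/43) → index 3
j=5: u_5=169/300 ∈ [24/43, 29/43) → index 4
j=6: u_6=199/300 ∈ [24/43, 29/43) → index 4
j=7: u_7=229/300 ∈ [29/43, 35/43) → index 6
j=8: u_8=259/300 ∈ [37/43, 39/43) → index 8
j=9: u_9=289/300 ∈ [39/43, 1) → index 9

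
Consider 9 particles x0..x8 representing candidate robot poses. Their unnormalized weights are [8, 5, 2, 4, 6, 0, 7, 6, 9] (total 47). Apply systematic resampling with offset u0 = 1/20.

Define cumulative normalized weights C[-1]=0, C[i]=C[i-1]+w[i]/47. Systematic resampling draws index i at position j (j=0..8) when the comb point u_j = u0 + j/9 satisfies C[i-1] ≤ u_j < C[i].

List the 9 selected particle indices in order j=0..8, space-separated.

C = [8/47, 13/47, 15/47, 19/47, 25/47, 25/47, 32/47, 38/47, 1]
j=0: u_0=1/20 ∈ [0, 8/47) → index 0
j=1: u_1=29/180 ∈ [0, 8/47) → index 0
j=2: u_2=49/180 ∈ [8/47, 13/47) → index 1
j=3: u_3=23/60 ∈ [15/47, 19/47) → index 3
j=4: u_4=89/180 ∈ [19/47, 25/47) → index 4
j=5: u_5=109/180 ∈ [25/47, 32/47) → index 6
j=6: u_6=43/60 ∈ [32/47, 38/47) → index 7
j=7: u_7=149/180 ∈ [38/47, 1) → index 8
j=8: u_8=169/180 ∈ [38/47, 1) → index 8

0 0 1 3 4 6 7 8 8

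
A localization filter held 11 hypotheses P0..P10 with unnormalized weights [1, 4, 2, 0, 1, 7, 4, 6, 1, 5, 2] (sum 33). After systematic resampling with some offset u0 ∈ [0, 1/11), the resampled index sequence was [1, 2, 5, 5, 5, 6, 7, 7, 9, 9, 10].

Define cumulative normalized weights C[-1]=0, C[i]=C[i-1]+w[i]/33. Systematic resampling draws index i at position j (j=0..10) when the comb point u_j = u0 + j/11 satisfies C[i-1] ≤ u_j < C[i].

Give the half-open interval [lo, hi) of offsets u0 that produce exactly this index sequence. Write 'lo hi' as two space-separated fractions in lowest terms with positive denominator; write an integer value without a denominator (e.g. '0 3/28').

2/33 1/11

C = [1/33, 5/33, 7/33, 7/33, 8/33, 5/11, 19/33, 25/33, 26/33, 31/33, 1]
j=0 picked index 1: u0 ∈ [1/33, 5/33)
j=1 picked index 2: u0 ∈ [2/33, 4/33)
j=2 picked index 5: u0 ∈ [2/33, 3/11)
j=3 picked index 5: u0 ∈ [-1/33, 2/11)
j=4 picked index 5: u0 ∈ [-4/33, 1/11)
j=5 picked index 6: u0 ∈ [0, 4/33)
j=6 picked index 7: u0 ∈ [1/33, 7/33)
j=7 picked index 7: u0 ∈ [-2/33, 4/33)
j=8 picked index 9: u0 ∈ [2/33, 7/33)
j=9 picked index 9: u0 ∈ [-1/33, 4/33)
j=10 picked index 10: u0 ∈ [1/33, 1/11)
intersection: [2/33, 1/11)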